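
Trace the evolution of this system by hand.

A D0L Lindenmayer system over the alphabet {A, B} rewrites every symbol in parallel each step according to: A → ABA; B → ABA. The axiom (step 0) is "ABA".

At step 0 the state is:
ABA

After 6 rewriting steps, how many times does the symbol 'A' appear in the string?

1458

t=0: ABA
t=1: ABAABAABA
t=2: ABAABAABAABAABAABAABAABAABA
t=3: ABAABAABAABAABAABAABAABAABAABAABAABAABAABAABAABAABAABAABAABAABAABAABAABAABAABAABA
t=4: ABAABAABAABAABAABAABAABAABAABAABAABAABAABAABAABAABAABAABAA…AABAABAABAABAABAABAABAABAABAABAABAABAABAABAABAABAABAABAABA  (len 243)
t=5: ABAABAABAABAABAABAABAABAABAABAABAABAABAABAABAABAABAABAABAA…AABAABAABAABAABAABAABAABAABAABAABAABAABAABAABAABAABAABAABA  (len 729)
t=6: ABAABAABAABAABAABAABAABAABAABAABAABAABAABAABAABAABAABAABAA…AABAABAABAABAABAABAABAABAABAABAABAABAABAABAABAABAABAABAABA  (len 2187)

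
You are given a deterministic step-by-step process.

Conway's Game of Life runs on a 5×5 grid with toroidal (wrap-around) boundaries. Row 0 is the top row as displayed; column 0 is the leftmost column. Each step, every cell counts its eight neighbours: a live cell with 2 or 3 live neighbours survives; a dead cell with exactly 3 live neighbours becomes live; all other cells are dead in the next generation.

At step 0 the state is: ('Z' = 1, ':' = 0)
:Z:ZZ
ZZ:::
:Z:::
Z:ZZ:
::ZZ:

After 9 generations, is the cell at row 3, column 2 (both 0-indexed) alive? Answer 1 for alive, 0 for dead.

1

0) :Z:ZZ
ZZ:::
:Z:::
Z:ZZ:
::ZZ:
1) :Z:ZZ
:Z::Z
::::Z
:::ZZ
Z::::
2) :ZZZZ
::Z:Z
::::Z
Z::ZZ
Z:Z::
3) ::::Z
:ZZ:Z
:::::
ZZ:Z:
:::::
4) Z::Z:
Z::Z:
:::ZZ
:::::
Z:::Z
5) ZZ:Z:
Z:ZZ:
:::ZZ
Z::Z:
Z:::Z
6) :::Z:
Z::::
ZZ:::
Z::Z:
::ZZ:
7) ::ZZZ
ZZ::Z
ZZ:::
Z::Z:
::ZZ:
8) :::::
:::::
::Z::
Z::Z:
:Z:::
9) :::::
:::::
:::::
:ZZ::
:::::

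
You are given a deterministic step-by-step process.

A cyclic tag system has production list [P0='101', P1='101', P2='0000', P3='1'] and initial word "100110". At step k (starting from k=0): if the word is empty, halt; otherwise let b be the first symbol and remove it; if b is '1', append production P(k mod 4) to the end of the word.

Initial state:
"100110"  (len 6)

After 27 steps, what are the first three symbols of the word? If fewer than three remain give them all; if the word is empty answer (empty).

101

gen 0: "100110"  (len 6)
gen 1: "00110101"  (len 8)
gen 2: "0110101"  (len 7)
gen 3: "110101"  (len 6)
gen 4: "101011"  (len 6)
gen 5: "01011101"  (len 8)
gen 6: "1011101"  (len 7)
gen 7: "0111010000"  (len 10)
gen 8: "111010000"  (len 9)
gen 9: "11010000101"  (len 11)
gen 10: "1010000101101"  (len 13)
gen 11: "0100001011010000"  (len 16)
gen 12: "100001011010000"  (len 15)
gen 13: "00001011010000101"  (len 17)
gen 14: "0001011010000101"  (len 16)
gen 15: "001011010000101"  (len 15)
gen 16: "01011010000101"  (len 14)
gen 17: "1011010000101"  (len 13)
gen 18: "011010000101101"  (len 15)
gen 19: "11010000101101"  (len 14)
gen 20: "10100001011011"  (len 14)
gen 21: "0100001011011101"  (len 16)
gen 22: "100001011011101"  (len 15)
gen 23: "000010110111010000"  (len 18)
gen 24: "00010110111010000"  (len 17)
gen 25: "0010110111010000"  (len 16)
gen 26: "010110111010000"  (len 15)
gen 27: "10110111010000"  (len 14)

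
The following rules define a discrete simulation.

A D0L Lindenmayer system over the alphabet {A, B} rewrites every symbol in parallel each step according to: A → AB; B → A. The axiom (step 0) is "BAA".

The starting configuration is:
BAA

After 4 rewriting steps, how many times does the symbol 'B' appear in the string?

8

[0] BAA
[1] AABAB
[2] ABABAABA
[3] ABAABAABABAAB
[4] ABAABABAABABAABAABABA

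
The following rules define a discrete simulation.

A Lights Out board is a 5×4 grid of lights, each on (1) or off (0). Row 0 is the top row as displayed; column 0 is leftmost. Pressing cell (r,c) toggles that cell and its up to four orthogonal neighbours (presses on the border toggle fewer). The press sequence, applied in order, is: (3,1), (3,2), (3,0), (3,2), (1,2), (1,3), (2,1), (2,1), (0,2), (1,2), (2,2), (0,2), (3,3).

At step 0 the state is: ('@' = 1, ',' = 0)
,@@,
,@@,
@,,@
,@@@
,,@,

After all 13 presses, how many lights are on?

k=0  ,@@,
,@@,
@,,@
,@@@
,,@,
k=1  ,@@,
,@@,
@@,@
@,,@
,@@,
k=2  ,@@,
,@@,
@@@@
@@@,
,@,,
k=3  ,@@,
,@@,
,@@@
,,@,
@@,,
k=4  ,@@,
,@@,
,@,@
,@,@
@@@,
k=5  ,@,,
,,,@
,@@@
,@,@
@@@,
k=6  ,@,@
,,@,
,@@,
,@,@
@@@,
k=7  ,@,@
,@@,
@,,,
,,,@
@@@,
k=8  ,@,@
,,@,
,@@,
,@,@
@@@,
k=9  ,,@,
,,,,
,@@,
,@,@
@@@,
k=10  ,,,,
,@@@
,@,,
,@,@
@@@,
k=11  ,,,,
,@,@
,,@@
,@@@
@@@,
k=12  ,@@@
,@@@
,,@@
,@@@
@@@,
k=13  ,@@@
,@@@
,,@,
,@,,
@@@@

12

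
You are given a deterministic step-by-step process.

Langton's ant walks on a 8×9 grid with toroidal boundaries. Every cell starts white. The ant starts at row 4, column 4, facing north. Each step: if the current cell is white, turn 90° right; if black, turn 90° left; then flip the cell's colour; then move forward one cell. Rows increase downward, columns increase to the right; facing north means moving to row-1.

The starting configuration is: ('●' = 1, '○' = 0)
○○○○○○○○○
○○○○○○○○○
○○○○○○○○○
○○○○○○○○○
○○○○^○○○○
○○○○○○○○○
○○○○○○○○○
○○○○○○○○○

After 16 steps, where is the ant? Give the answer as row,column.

4,4

[0] ○○○○○○○○○
○○○○○○○○○
○○○○○○○○○
○○○○○○○○○
○○○○^○○○○
○○○○○○○○○
○○○○○○○○○
○○○○○○○○○
[1] ○○○○○○○○○
○○○○○○○○○
○○○○○○○○○
○○○○○○○○○
○○○○●>○○○
○○○○○○○○○
○○○○○○○○○
○○○○○○○○○
[2] ○○○○○○○○○
○○○○○○○○○
○○○○○○○○○
○○○○○○○○○
○○○○●●○○○
○○○○○v○○○
○○○○○○○○○
○○○○○○○○○
[3] ○○○○○○○○○
○○○○○○○○○
○○○○○○○○○
○○○○○○○○○
○○○○●●○○○
○○○○<●○○○
○○○○○○○○○
○○○○○○○○○
[4] ○○○○○○○○○
○○○○○○○○○
○○○○○○○○○
○○○○○○○○○
○○○○^●○○○
○○○○●●○○○
○○○○○○○○○
○○○○○○○○○
[5] ○○○○○○○○○
○○○○○○○○○
○○○○○○○○○
○○○○○○○○○
○○○<○●○○○
○○○○●●○○○
○○○○○○○○○
○○○○○○○○○
[6] ○○○○○○○○○
○○○○○○○○○
○○○○○○○○○
○○○^○○○○○
○○○●○●○○○
○○○○●●○○○
○○○○○○○○○
○○○○○○○○○
[7] ○○○○○○○○○
○○○○○○○○○
○○○○○○○○○
○○○●>○○○○
○○○●○●○○○
○○○○●●○○○
○○○○○○○○○
○○○○○○○○○
[8] ○○○○○○○○○
○○○○○○○○○
○○○○○○○○○
○○○●●○○○○
○○○●v●○○○
○○○○●●○○○
○○○○○○○○○
○○○○○○○○○
[9] ○○○○○○○○○
○○○○○○○○○
○○○○○○○○○
○○○●●○○○○
○○○<●●○○○
○○○○●●○○○
○○○○○○○○○
○○○○○○○○○
[10] ○○○○○○○○○
○○○○○○○○○
○○○○○○○○○
○○○●●○○○○
○○○○●●○○○
○○○v●●○○○
○○○○○○○○○
○○○○○○○○○
[11] ○○○○○○○○○
○○○○○○○○○
○○○○○○○○○
○○○●●○○○○
○○○○●●○○○
○○<●●●○○○
○○○○○○○○○
○○○○○○○○○
[12] ○○○○○○○○○
○○○○○○○○○
○○○○○○○○○
○○○●●○○○○
○○^○●●○○○
○○●●●●○○○
○○○○○○○○○
○○○○○○○○○
[13] ○○○○○○○○○
○○○○○○○○○
○○○○○○○○○
○○○●●○○○○
○○●>●●○○○
○○●●●●○○○
○○○○○○○○○
○○○○○○○○○
[14] ○○○○○○○○○
○○○○○○○○○
○○○○○○○○○
○○○●●○○○○
○○●●●●○○○
○○●v●●○○○
○○○○○○○○○
○○○○○○○○○
[15] ○○○○○○○○○
○○○○○○○○○
○○○○○○○○○
○○○●●○○○○
○○●●●●○○○
○○●○>●○○○
○○○○○○○○○
○○○○○○○○○
[16] ○○○○○○○○○
○○○○○○○○○
○○○○○○○○○
○○○●●○○○○
○○●●^●○○○
○○●○○●○○○
○○○○○○○○○
○○○○○○○○○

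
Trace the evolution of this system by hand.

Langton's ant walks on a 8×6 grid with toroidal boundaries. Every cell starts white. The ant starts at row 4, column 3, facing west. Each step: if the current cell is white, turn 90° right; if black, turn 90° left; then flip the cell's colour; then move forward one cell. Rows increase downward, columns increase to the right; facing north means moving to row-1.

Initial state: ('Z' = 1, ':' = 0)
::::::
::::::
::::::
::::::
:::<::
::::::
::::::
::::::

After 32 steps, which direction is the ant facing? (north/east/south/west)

k=0  ::::::
::::::
::::::
::::::
:::<::
::::::
::::::
::::::
k=1  ::::::
::::::
::::::
:::^::
:::Z::
::::::
::::::
::::::
k=2  ::::::
::::::
::::::
:::Z>:
:::Z::
::::::
::::::
::::::
k=3  ::::::
::::::
::::::
:::ZZ:
:::Zv:
::::::
::::::
::::::
k=4  ::::::
::::::
::::::
:::ZZ:
:::<Z:
::::::
::::::
::::::
k=5  ::::::
::::::
::::::
:::ZZ:
::::Z:
:::v::
::::::
::::::
k=6  ::::::
::::::
::::::
:::ZZ:
::::Z:
::<Z::
::::::
::::::
k=7  ::::::
::::::
::::::
:::ZZ:
::^:Z:
::ZZ::
::::::
::::::
k=8  ::::::
::::::
::::::
:::ZZ:
::Z>Z:
::ZZ::
::::::
::::::
k=9  ::::::
::::::
::::::
:::ZZ:
::ZZZ:
::Zv::
::::::
::::::
k=10  ::::::
::::::
::::::
:::ZZ:
::ZZZ:
::Z:>:
::::::
::::::
k=11  ::::::
::::::
::::::
:::ZZ:
::ZZZ:
::Z:Z:
::::v:
::::::
k=12  ::::::
::::::
::::::
:::ZZ:
::ZZZ:
::Z:Z:
:::<Z:
::::::
k=13  ::::::
::::::
::::::
:::ZZ:
::ZZZ:
::Z^Z:
:::ZZ:
::::::
k=14  ::::::
::::::
::::::
:::ZZ:
::ZZZ:
::ZZ>:
:::ZZ:
::::::
k=15  ::::::
::::::
::::::
:::ZZ:
::ZZ^:
::ZZ::
:::ZZ:
::::::
k=16  ::::::
::::::
::::::
:::ZZ:
::Z<::
::ZZ::
:::ZZ:
::::::
k=17  ::::::
::::::
::::::
:::ZZ:
::Z:::
::Zv::
:::ZZ:
::::::
k=18  ::::::
::::::
::::::
:::ZZ:
::Z:::
::Z:>:
:::ZZ:
::::::
k=19  ::::::
::::::
::::::
:::ZZ:
::Z:::
::Z:Z:
:::Zv:
::::::
k=20  ::::::
::::::
::::::
:::ZZ:
::Z:::
::Z:Z:
:::Z:>
::::::
k=21  ::::::
::::::
::::::
:::ZZ:
::Z:::
::Z:Z:
:::Z:Z
:::::v
k=22  ::::::
::::::
::::::
:::ZZ:
::Z:::
::Z:Z:
:::Z:Z
::::<Z
k=23  ::::::
::::::
::::::
:::ZZ:
::Z:::
::Z:Z:
:::Z^Z
::::ZZ
k=24  ::::::
::::::
::::::
:::ZZ:
::Z:::
::Z:Z:
:::ZZ>
::::ZZ
k=25  ::::::
::::::
::::::
:::ZZ:
::Z:::
::Z:Z^
:::ZZ:
::::ZZ
k=26  ::::::
::::::
::::::
:::ZZ:
::Z:::
>:Z:ZZ
:::ZZ:
::::ZZ
k=27  ::::::
::::::
::::::
:::ZZ:
::Z:::
Z:Z:ZZ
v::ZZ:
::::ZZ
k=28  ::::::
::::::
::::::
:::ZZ:
::Z:::
Z:Z:ZZ
Z::ZZ<
::::ZZ
k=29  ::::::
::::::
::::::
:::ZZ:
::Z:::
Z:Z:Z^
Z::ZZZ
::::ZZ
k=30  ::::::
::::::
::::::
:::ZZ:
::Z:::
Z:Z:<:
Z::ZZZ
::::ZZ
k=31  ::::::
::::::
::::::
:::ZZ:
::Z:::
Z:Z:::
Z::ZvZ
::::ZZ
k=32  ::::::
::::::
::::::
:::ZZ:
::Z:::
Z:Z:::
Z::Z:>
::::ZZ

east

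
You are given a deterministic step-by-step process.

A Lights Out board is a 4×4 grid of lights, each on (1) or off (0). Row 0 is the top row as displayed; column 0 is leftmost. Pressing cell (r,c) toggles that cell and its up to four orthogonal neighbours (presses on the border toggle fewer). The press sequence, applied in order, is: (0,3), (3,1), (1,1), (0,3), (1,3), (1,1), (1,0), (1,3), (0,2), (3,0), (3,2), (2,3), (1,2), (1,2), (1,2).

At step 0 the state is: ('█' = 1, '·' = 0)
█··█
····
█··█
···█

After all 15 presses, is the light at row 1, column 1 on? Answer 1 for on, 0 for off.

0

t=0: █··█
····
█··█
···█
t=1: █·█·
···█
█··█
···█
t=2: █·█·
···█
██·█
████
t=3: ███·
████
█··█
████
t=4: ██·█
███·
█··█
████
t=5: ██··
██·█
█···
████
t=6: █···
··██
██··
████
t=7: ····
████
·█··
████
t=8: ···█
██··
·█·█
████
t=9: ·██·
███·
·█·█
████
t=10: ·██·
███·
██·█
··██
t=11: ·██·
███·
████
·█··
t=12: ·██·
████
██··
·█·█
t=13: ·█··
█···
███·
·█·█
t=14: ·██·
████
██··
·█·█
t=15: ·█··
█···
███·
·█·█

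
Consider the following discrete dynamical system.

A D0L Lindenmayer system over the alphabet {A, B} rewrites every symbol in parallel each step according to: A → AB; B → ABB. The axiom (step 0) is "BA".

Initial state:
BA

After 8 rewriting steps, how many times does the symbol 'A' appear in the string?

step 0: BA
step 1: ABBAB
step 2: ABABBABBABABB
step 3: ABABBABABBABBABABBABBABABBABABBABB
step 4: ABABBABABBABBABABBABABBABBABABBABBABABBABABBABBABABBABBABABBABABBABBABABBABABBABBABABBABB
step 5: ABABBABABBABBABABBABABBABBABABBABBABABBABABBABBABABBABABBA…ABBABABBABABBABBABABBABABBABBABABBABBABABBABABBABBABABBABB  (len 233)
step 6: ABABBABABBABBABABBABABBABBABABBABBABABBABABBABBABABBABABBA…ABBABABBABABBABBABABBABABBABBABABBABBABABBABABBABBABABBABB  (len 610)
step 7: ABABBABABBABBABABBABABBABBABABBABBABABBABABBABBABABBABABBA…ABBABABBABABBABBABABBABABBABBABABBABBABABBABABBABBABABBABB  (len 1597)
step 8: ABABBABABBABBABABBABABBABBABABBABBABABBABABBABBABABBABABBA…ABBABABBABABBABBABABBABABBABBABABBABBABABBABABBABBABABBABB  (len 4181)

1597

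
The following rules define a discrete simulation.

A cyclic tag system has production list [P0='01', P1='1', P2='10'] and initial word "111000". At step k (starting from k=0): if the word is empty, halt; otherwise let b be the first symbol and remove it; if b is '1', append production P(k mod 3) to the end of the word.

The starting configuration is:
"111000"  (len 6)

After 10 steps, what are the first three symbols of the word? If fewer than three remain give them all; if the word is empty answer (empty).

011

0) "111000"  (len 6)
1) "1100001"  (len 7)
2) "1000011"  (len 7)
3) "00001110"  (len 8)
4) "0001110"  (len 7)
5) "001110"  (len 6)
6) "01110"  (len 5)
7) "1110"  (len 4)
8) "1101"  (len 4)
9) "10110"  (len 5)
10) "011001"  (len 6)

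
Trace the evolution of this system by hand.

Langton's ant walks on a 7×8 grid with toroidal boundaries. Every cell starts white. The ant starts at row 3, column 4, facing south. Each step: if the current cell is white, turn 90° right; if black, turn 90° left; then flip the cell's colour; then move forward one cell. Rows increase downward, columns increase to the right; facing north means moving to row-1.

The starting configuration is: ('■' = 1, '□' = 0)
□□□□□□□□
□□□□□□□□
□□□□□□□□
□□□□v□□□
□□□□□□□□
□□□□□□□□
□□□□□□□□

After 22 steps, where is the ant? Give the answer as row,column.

k=0  □□□□□□□□
□□□□□□□□
□□□□□□□□
□□□□v□□□
□□□□□□□□
□□□□□□□□
□□□□□□□□
k=1  □□□□□□□□
□□□□□□□□
□□□□□□□□
□□□<■□□□
□□□□□□□□
□□□□□□□□
□□□□□□□□
k=2  □□□□□□□□
□□□□□□□□
□□□^□□□□
□□□■■□□□
□□□□□□□□
□□□□□□□□
□□□□□□□□
k=3  □□□□□□□□
□□□□□□□□
□□□■>□□□
□□□■■□□□
□□□□□□□□
□□□□□□□□
□□□□□□□□
k=4  □□□□□□□□
□□□□□□□□
□□□■■□□□
□□□■v□□□
□□□□□□□□
□□□□□□□□
□□□□□□□□
k=5  □□□□□□□□
□□□□□□□□
□□□■■□□□
□□□■□>□□
□□□□□□□□
□□□□□□□□
□□□□□□□□
k=6  □□□□□□□□
□□□□□□□□
□□□■■□□□
□□□■□■□□
□□□□□v□□
□□□□□□□□
□□□□□□□□
k=7  □□□□□□□□
□□□□□□□□
□□□■■□□□
□□□■□■□□
□□□□<■□□
□□□□□□□□
□□□□□□□□
k=8  □□□□□□□□
□□□□□□□□
□□□■■□□□
□□□■^■□□
□□□□■■□□
□□□□□□□□
□□□□□□□□
k=9  □□□□□□□□
□□□□□□□□
□□□■■□□□
□□□■■>□□
□□□□■■□□
□□□□□□□□
□□□□□□□□
k=10  □□□□□□□□
□□□□□□□□
□□□■■^□□
□□□■■□□□
□□□□■■□□
□□□□□□□□
□□□□□□□□
k=11  □□□□□□□□
□□□□□□□□
□□□■■■>□
□□□■■□□□
□□□□■■□□
□□□□□□□□
□□□□□□□□
k=12  □□□□□□□□
□□□□□□□□
□□□■■■■□
□□□■■□v□
□□□□■■□□
□□□□□□□□
□□□□□□□□
k=13  □□□□□□□□
□□□□□□□□
□□□■■■■□
□□□■■<■□
□□□□■■□□
□□□□□□□□
□□□□□□□□
k=14  □□□□□□□□
□□□□□□□□
□□□■■^■□
□□□■■■■□
□□□□■■□□
□□□□□□□□
□□□□□□□□
k=15  □□□□□□□□
□□□□□□□□
□□□■<□■□
□□□■■■■□
□□□□■■□□
□□□□□□□□
□□□□□□□□
k=16  □□□□□□□□
□□□□□□□□
□□□■□□■□
□□□■v■■□
□□□□■■□□
□□□□□□□□
□□□□□□□□
k=17  □□□□□□□□
□□□□□□□□
□□□■□□■□
□□□■□>■□
□□□□■■□□
□□□□□□□□
□□□□□□□□
k=18  □□□□□□□□
□□□□□□□□
□□□■□^■□
□□□■□□■□
□□□□■■□□
□□□□□□□□
□□□□□□□□
k=19  □□□□□□□□
□□□□□□□□
□□□■□■>□
□□□■□□■□
□□□□■■□□
□□□□□□□□
□□□□□□□□
k=20  □□□□□□□□
□□□□□□^□
□□□■□■□□
□□□■□□■□
□□□□■■□□
□□□□□□□□
□□□□□□□□
k=21  □□□□□□□□
□□□□□□■>
□□□■□■□□
□□□■□□■□
□□□□■■□□
□□□□□□□□
□□□□□□□□
k=22  □□□□□□□□
□□□□□□■■
□□□■□■□v
□□□■□□■□
□□□□■■□□
□□□□□□□□
□□□□□□□□

2,7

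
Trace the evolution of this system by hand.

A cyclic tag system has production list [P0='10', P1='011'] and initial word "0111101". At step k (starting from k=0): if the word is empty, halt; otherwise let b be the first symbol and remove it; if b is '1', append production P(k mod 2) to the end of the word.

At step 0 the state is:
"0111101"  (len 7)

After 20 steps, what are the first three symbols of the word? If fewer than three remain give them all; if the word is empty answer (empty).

[0] "0111101"  (len 7)
[1] "111101"  (len 6)
[2] "11101011"  (len 8)
[3] "110101110"  (len 9)
[4] "10101110011"  (len 11)
[5] "010111001110"  (len 12)
[6] "10111001110"  (len 11)
[7] "011100111010"  (len 12)
[8] "11100111010"  (len 11)
[9] "110011101010"  (len 12)
[10] "10011101010011"  (len 14)
[11] "001110101001110"  (len 15)
[12] "01110101001110"  (len 14)
[13] "1110101001110"  (len 13)
[14] "110101001110011"  (len 15)
[15] "1010100111001110"  (len 16)
[16] "010100111001110011"  (len 18)
[17] "10100111001110011"  (len 17)
[18] "0100111001110011011"  (len 19)
[19] "100111001110011011"  (len 18)
[20] "00111001110011011011"  (len 20)

001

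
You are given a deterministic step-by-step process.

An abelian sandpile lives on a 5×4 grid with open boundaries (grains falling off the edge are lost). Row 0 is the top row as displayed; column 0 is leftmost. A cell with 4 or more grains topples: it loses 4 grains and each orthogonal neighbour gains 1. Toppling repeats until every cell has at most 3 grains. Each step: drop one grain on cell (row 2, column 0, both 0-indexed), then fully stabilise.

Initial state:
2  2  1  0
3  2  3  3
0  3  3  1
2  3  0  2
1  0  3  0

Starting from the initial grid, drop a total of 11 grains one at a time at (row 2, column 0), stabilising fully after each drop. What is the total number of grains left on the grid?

t=0: 2  2  1  0
3  2  3  3
0  3  3  1
2  3  0  2
1  0  3  0
t=1: 2  2  1  0
3  2  3  3
1  3  3  1
2  3  0  2
1  0  3  0
t=2: 2  2  1  0
3  2  3  3
2  3  3  1
2  3  0  2
1  0  3  0
t=3: 2  2  1  0
3  2  3  3
3  3  3  1
2  3  0  2
1  0  3  0
t=4: 3  3  2  1
1  1  2  0
3  3  1  3
0  1  2  2
2  1  3  0
t=5: 3  3  2  1
2  2  2  0
1  0  2  3
1  2  2  2
2  1  3  0
t=6: 3  3  2  1
2  2  2  0
2  0  2  3
1  2  2  2
2  1  3  0
t=7: 3  3  2  1
2  2  2  0
3  0  2  3
1  2  2  2
2  1  3  0
t=8: 3  3  2  1
3  2  2  0
0  1  2  3
2  2  2  2
2  1  3  0
t=9: 3  3  2  1
3  2  2  0
1  1  2  3
2  2  2  2
2  1  3  0
t=10: 3  3  2  1
3  2  2  0
2  1  2  3
2  2  2  2
2  1  3  0
t=11: 3  3  2  1
3  2  2  0
3  1  2  3
2  2  2  2
2  1  3  0

39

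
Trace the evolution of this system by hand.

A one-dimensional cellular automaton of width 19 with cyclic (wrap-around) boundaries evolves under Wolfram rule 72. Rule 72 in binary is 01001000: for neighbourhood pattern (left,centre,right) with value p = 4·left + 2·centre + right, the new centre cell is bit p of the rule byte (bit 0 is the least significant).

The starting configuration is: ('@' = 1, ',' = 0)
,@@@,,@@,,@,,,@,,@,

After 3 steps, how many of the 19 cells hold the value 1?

t=0: ,@@@,,@@,,@,,,@,,@,
t=1: ,@,@,,@@,,,,,,,,,,,
t=2: ,,,,,,@@,,,,,,,,,,,
t=3: ,,,,,,@@,,,,,,,,,,,

2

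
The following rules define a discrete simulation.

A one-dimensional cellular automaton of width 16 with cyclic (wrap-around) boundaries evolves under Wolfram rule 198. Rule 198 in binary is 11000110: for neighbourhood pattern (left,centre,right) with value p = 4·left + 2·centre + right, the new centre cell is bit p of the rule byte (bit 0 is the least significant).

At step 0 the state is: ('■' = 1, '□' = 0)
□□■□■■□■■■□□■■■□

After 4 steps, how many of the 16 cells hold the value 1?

8

0) □□■□■■□■■■□□■■■□
1) □■■□□■□□■■□■□■■□
2) ■□■□■■□■□■□■□□■□
3) ■□■□□■□■□■□■□■■□
4) ■□■□■■□■□■□■□□■□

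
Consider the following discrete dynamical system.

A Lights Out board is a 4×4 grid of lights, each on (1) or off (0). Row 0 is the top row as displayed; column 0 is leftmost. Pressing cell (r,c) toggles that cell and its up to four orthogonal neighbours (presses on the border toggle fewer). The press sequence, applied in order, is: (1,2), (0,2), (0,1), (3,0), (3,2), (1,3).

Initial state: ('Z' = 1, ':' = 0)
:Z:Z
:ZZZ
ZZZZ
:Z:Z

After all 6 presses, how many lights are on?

t=0: :Z:Z
:ZZZ
ZZZZ
:Z:Z
t=1: :ZZZ
::::
ZZ:Z
:Z:Z
t=2: ::::
::Z:
ZZ:Z
:Z:Z
t=3: ZZZ:
:ZZ:
ZZ:Z
:Z:Z
t=4: ZZZ:
:ZZ:
:Z:Z
Z::Z
t=5: ZZZ:
:ZZ:
:ZZZ
ZZZ:
t=6: ZZZZ
:Z:Z
:ZZ:
ZZZ:

11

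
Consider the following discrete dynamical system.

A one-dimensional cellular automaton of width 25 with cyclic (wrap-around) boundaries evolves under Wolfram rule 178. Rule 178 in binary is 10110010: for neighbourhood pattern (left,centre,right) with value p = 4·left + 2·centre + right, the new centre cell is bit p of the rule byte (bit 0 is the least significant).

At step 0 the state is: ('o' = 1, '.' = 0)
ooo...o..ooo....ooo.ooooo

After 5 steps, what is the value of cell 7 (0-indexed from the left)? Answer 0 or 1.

gen 0: ooo...o..ooo....ooo.ooooo
gen 1: oo.o.o.oo.o.o..o.o.o.oooo
gen 2: o.o.o.o..o.o.oo.o.o.o.ooo
gen 3: .o.o.o.oo.o.o..o.o.o.o.oo
gen 4: o.o.o.o..o.o.oo.o.o.o.o..
gen 5: .o.o.o.oo.o.o..o.o.o.o.oo

1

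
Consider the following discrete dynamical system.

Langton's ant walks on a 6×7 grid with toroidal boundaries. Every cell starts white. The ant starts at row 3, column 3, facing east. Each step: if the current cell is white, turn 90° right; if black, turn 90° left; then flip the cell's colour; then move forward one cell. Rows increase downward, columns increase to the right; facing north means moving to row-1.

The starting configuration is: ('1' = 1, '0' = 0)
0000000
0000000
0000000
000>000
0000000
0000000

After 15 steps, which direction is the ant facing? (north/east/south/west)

south

k=0  0000000
0000000
0000000
000>000
0000000
0000000
k=1  0000000
0000000
0000000
0001000
000v000
0000000
k=2  0000000
0000000
0000000
0001000
00<1000
0000000
k=3  0000000
0000000
0000000
00^1000
0011000
0000000
k=4  0000000
0000000
0000000
001>000
0011000
0000000
k=5  0000000
0000000
000^000
0010000
0011000
0000000
k=6  0000000
0000000
0001>00
0010000
0011000
0000000
k=7  0000000
0000000
0001100
0010v00
0011000
0000000
k=8  0000000
0000000
0001100
001<100
0011000
0000000
k=9  0000000
0000000
000^100
0011100
0011000
0000000
k=10  0000000
0000000
00<0100
0011100
0011000
0000000
k=11  0000000
00^0000
0010100
0011100
0011000
0000000
k=12  0000000
001>000
0010100
0011100
0011000
0000000
k=13  0000000
0011000
001v100
0011100
0011000
0000000
k=14  0000000
0011000
00<1100
0011100
0011000
0000000
k=15  0000000
0011000
0001100
00v1100
0011000
0000000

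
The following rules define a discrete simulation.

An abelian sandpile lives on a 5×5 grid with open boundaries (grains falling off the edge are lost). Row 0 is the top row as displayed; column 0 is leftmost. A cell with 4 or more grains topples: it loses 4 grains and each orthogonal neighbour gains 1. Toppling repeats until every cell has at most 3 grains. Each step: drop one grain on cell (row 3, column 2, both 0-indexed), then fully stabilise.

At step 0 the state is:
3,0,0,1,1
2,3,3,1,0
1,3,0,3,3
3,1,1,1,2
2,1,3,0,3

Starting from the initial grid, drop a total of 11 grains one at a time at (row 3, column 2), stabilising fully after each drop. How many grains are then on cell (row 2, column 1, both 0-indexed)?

2

k=0  3,0,0,1,1
2,3,3,1,0
1,3,0,3,3
3,1,1,1,2
2,1,3,0,3
k=1  3,0,0,1,1
2,3,3,1,0
1,3,0,3,3
3,1,2,1,2
2,1,3,0,3
k=2  3,0,0,1,1
2,3,3,1,0
1,3,0,3,3
3,1,3,1,2
2,1,3,0,3
k=3  3,0,0,1,1
2,3,3,1,0
1,3,1,3,3
3,2,1,2,2
2,2,0,1,3
k=4  3,0,0,1,1
2,3,3,1,0
1,3,1,3,3
3,2,2,2,2
2,2,0,1,3
k=5  3,0,0,1,1
2,3,3,1,0
1,3,1,3,3
3,2,3,2,2
2,2,0,1,3
k=6  3,0,0,1,1
2,3,3,1,0
1,3,2,3,3
3,3,0,3,2
2,2,1,1,3
k=7  3,0,0,1,1
2,3,3,1,0
1,3,2,3,3
3,3,1,3,2
2,2,1,1,3
k=8  3,0,0,1,1
2,3,3,1,0
1,3,2,3,3
3,3,2,3,2
2,2,1,1,3
k=9  3,0,0,1,1
2,3,3,1,0
1,3,2,3,3
3,3,3,3,2
2,2,1,1,3
k=10  3,1,1,1,1
3,1,1,3,1
3,2,2,2,1
0,2,3,2,1
3,3,2,3,0
k=11  3,1,1,1,1
3,1,1,3,1
3,2,3,2,1
0,3,0,3,1
3,3,3,3,0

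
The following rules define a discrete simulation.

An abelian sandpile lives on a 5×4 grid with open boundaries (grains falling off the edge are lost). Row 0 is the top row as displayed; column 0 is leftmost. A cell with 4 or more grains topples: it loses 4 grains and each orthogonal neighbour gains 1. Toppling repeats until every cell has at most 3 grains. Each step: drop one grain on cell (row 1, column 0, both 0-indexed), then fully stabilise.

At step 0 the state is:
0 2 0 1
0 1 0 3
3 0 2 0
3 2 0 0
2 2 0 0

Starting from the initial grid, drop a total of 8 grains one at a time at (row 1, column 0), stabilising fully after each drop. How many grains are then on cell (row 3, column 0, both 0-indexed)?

k=0  0 2 0 1
0 1 0 3
3 0 2 0
3 2 0 0
2 2 0 0
k=1  0 2 0 1
1 1 0 3
3 0 2 0
3 2 0 0
2 2 0 0
k=2  0 2 0 1
2 1 0 3
3 0 2 0
3 2 0 0
2 2 0 0
k=3  0 2 0 1
3 1 0 3
3 0 2 0
3 2 0 0
2 2 0 0
k=4  1 2 0 1
1 2 0 3
1 1 2 0
0 3 0 0
3 2 0 0
k=5  1 2 0 1
2 2 0 3
1 1 2 0
0 3 0 0
3 2 0 0
k=6  1 2 0 1
3 2 0 3
1 1 2 0
0 3 0 0
3 2 0 0
k=7  2 2 0 1
0 3 0 3
2 1 2 0
0 3 0 0
3 2 0 0
k=8  2 2 0 1
1 3 0 3
2 1 2 0
0 3 0 0
3 2 0 0

0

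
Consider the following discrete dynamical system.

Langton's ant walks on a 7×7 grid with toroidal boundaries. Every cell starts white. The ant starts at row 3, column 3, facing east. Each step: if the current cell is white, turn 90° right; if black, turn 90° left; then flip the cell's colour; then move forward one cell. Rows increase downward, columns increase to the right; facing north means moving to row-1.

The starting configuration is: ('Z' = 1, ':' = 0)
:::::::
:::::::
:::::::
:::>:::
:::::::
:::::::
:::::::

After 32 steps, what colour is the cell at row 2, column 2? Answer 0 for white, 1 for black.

0

[0] :::::::
:::::::
:::::::
:::>:::
:::::::
:::::::
:::::::
[1] :::::::
:::::::
:::::::
:::Z:::
:::v:::
:::::::
:::::::
[2] :::::::
:::::::
:::::::
:::Z:::
::<Z:::
:::::::
:::::::
[3] :::::::
:::::::
:::::::
::^Z:::
::ZZ:::
:::::::
:::::::
[4] :::::::
:::::::
:::::::
::Z>:::
::ZZ:::
:::::::
:::::::
[5] :::::::
:::::::
:::^:::
::Z::::
::ZZ:::
:::::::
:::::::
[6] :::::::
:::::::
:::Z>::
::Z::::
::ZZ:::
:::::::
:::::::
[7] :::::::
:::::::
:::ZZ::
::Z:v::
::ZZ:::
:::::::
:::::::
[8] :::::::
:::::::
:::ZZ::
::Z<Z::
::ZZ:::
:::::::
:::::::
[9] :::::::
:::::::
:::^Z::
::ZZZ::
::ZZ:::
:::::::
:::::::
[10] :::::::
:::::::
::<:Z::
::ZZZ::
::ZZ:::
:::::::
:::::::
[11] :::::::
::^::::
::Z:Z::
::ZZZ::
::ZZ:::
:::::::
:::::::
[12] :::::::
::Z>:::
::Z:Z::
::ZZZ::
::ZZ:::
:::::::
:::::::
[13] :::::::
::ZZ:::
::ZvZ::
::ZZZ::
::ZZ:::
:::::::
:::::::
[14] :::::::
::ZZ:::
::<ZZ::
::ZZZ::
::ZZ:::
:::::::
:::::::
[15] :::::::
::ZZ:::
:::ZZ::
::vZZ::
::ZZ:::
:::::::
:::::::
[16] :::::::
::ZZ:::
:::ZZ::
:::>Z::
::ZZ:::
:::::::
:::::::
[17] :::::::
::ZZ:::
:::^Z::
::::Z::
::ZZ:::
:::::::
:::::::
[18] :::::::
::ZZ:::
::<:Z::
::::Z::
::ZZ:::
:::::::
:::::::
[19] :::::::
::^Z:::
::Z:Z::
::::Z::
::ZZ:::
:::::::
:::::::
[20] :::::::
:<:Z:::
::Z:Z::
::::Z::
::ZZ:::
:::::::
:::::::
[21] :^:::::
:Z:Z:::
::Z:Z::
::::Z::
::ZZ:::
:::::::
:::::::
[22] :Z>::::
:Z:Z:::
::Z:Z::
::::Z::
::ZZ:::
:::::::
:::::::
[23] :ZZ::::
:ZvZ:::
::Z:Z::
::::Z::
::ZZ:::
:::::::
:::::::
[24] :ZZ::::
:<ZZ:::
::Z:Z::
::::Z::
::ZZ:::
:::::::
:::::::
[25] :ZZ::::
::ZZ:::
:vZ:Z::
::::Z::
::ZZ:::
:::::::
:::::::
[26] :ZZ::::
::ZZ:::
<ZZ:Z::
::::Z::
::ZZ:::
:::::::
:::::::
[27] :ZZ::::
^:ZZ:::
ZZZ:Z::
::::Z::
::ZZ:::
:::::::
:::::::
[28] :ZZ::::
Z>ZZ:::
ZZZ:Z::
::::Z::
::ZZ:::
:::::::
:::::::
[29] :ZZ::::
ZZZZ:::
ZvZ:Z::
::::Z::
::ZZ:::
:::::::
:::::::
[30] :ZZ::::
ZZZZ:::
Z:>:Z::
::::Z::
::ZZ:::
:::::::
:::::::
[31] :ZZ::::
ZZ^Z:::
Z:::Z::
::::Z::
::ZZ:::
:::::::
:::::::
[32] :ZZ::::
Z<:Z:::
Z:::Z::
::::Z::
::ZZ:::
:::::::
:::::::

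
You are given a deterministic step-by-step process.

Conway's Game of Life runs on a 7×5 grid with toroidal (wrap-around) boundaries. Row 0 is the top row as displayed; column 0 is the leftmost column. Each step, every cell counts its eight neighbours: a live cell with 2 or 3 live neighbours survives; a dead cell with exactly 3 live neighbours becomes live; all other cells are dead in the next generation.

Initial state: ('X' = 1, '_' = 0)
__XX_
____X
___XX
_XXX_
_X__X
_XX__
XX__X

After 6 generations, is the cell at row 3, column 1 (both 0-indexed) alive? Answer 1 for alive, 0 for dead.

k=0  __XX_
____X
___XX
_XXX_
_X__X
_XX__
XX__X
k=1  _XXX_
__X_X
X___X
_X___
_____
__XXX
X___X
k=2  _XX__
__X_X
XX_XX
X____
__XX_
X__XX
X____
k=3  XXXX_
____X
_XXX_
X____
XXXX_
XXXX_
X_XX_
k=4  X____
____X
XXXXX
X____
___X_
_____
_____
k=5  _____
__X__
_XXX_
X____
_____
_____
_____
k=6  _____
_XXX_
_XXX_
_XX__
_____
_____
_____

1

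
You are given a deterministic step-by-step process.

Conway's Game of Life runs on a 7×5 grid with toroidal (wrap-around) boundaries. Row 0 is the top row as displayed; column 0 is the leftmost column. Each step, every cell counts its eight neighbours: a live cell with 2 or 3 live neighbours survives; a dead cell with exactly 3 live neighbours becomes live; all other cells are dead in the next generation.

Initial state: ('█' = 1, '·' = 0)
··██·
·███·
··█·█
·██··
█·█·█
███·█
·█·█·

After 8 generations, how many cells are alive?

k=0  ··██·
·███·
··█·█
·██··
█·█·█
███·█
·█·█·
k=1  ····█
·█··█
█····
··█·█
····█
·····
·····
k=2  █····
····█
██·██
█··██
···█·
·····
·····
k=3  ·····
·█·█·
·██··
·█···
···█·
·····
·····
k=4  ·····
·█···
██···
·█···
·····
·····
·····
k=5  ·····
██···
███··
██···
·····
·····
·····
k=6  ·····
█·█··
··█·█
█·█··
·····
·····
·····
k=7  ·····
·█·█·
█·█·█
·█·█·
·····
·····
·····
k=8  ·····
█████
█···█
█████
·····
·····
·····

12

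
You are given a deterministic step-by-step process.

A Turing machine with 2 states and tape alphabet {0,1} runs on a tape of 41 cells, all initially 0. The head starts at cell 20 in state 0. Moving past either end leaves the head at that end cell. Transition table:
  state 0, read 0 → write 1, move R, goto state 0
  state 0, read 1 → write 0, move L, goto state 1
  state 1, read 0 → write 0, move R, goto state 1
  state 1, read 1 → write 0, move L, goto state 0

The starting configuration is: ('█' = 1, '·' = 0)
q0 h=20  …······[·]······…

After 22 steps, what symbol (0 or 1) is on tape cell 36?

1

k=0  q0 h=20  …······[·]······…
k=1  q0 h=21  …·····█[·]······…
k=2  q0 h=22  …····██[·]······…
k=3  q0 h=23  …···███[·]······…
k=4  q0 h=24  …··████[·]······…
k=5  q0 h=25  …·█████[·]······…
k=6  q0 h=26  …██████[·]······…
k=7  q0 h=27  …██████[·]······…
k=8  q0 h=28  …██████[·]······…
k=9  q0 h=29  …██████[·]······…
k=10  q0 h=30  …██████[·]······…
k=11  q0 h=31  …██████[·]······…
k=12  q0 h=32  …██████[·]······…
k=13  q0 h=33  …██████[·]······…
k=14  q0 h=34  …██████[·]······|
k=15  q0 h=35  …██████[·]·····|
k=16  q0 h=36  …██████[·]····|
k=17  q0 h=37  …██████[·]···|
k=18  q0 h=38  …██████[·]··|
k=19  q0 h=39  …██████[·]·|
k=20  q0 h=40  …██████[·]|
k=21  q0 h=40  …██████[█]|
k=22  q1 h=39  …██████[█]·|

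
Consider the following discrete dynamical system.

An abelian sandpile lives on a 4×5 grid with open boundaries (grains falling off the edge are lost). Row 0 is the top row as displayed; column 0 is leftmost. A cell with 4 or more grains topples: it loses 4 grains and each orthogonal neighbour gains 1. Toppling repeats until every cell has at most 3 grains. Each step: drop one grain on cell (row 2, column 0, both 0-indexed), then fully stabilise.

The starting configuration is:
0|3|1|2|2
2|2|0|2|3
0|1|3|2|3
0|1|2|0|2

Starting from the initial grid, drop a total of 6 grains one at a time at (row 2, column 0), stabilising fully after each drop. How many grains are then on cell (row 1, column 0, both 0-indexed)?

3

gen 0: 0|3|1|2|2
2|2|0|2|3
0|1|3|2|3
0|1|2|0|2
gen 1: 0|3|1|2|2
2|2|0|2|3
1|1|3|2|3
0|1|2|0|2
gen 2: 0|3|1|2|2
2|2|0|2|3
2|1|3|2|3
0|1|2|0|2
gen 3: 0|3|1|2|2
2|2|0|2|3
3|1|3|2|3
0|1|2|0|2
gen 4: 0|3|1|2|2
3|2|0|2|3
0|2|3|2|3
1|1|2|0|2
gen 5: 0|3|1|2|2
3|2|0|2|3
1|2|3|2|3
1|1|2|0|2
gen 6: 0|3|1|2|2
3|2|0|2|3
2|2|3|2|3
1|1|2|0|2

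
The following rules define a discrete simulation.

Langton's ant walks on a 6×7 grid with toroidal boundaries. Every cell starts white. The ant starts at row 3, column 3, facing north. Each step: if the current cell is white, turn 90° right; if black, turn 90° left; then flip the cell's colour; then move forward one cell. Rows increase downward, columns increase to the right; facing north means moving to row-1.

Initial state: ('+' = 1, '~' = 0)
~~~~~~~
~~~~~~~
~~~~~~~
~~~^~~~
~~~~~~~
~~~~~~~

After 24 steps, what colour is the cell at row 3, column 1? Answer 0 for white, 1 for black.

t=0: ~~~~~~~
~~~~~~~
~~~~~~~
~~~^~~~
~~~~~~~
~~~~~~~
t=1: ~~~~~~~
~~~~~~~
~~~~~~~
~~~+>~~
~~~~~~~
~~~~~~~
t=2: ~~~~~~~
~~~~~~~
~~~~~~~
~~~++~~
~~~~v~~
~~~~~~~
t=3: ~~~~~~~
~~~~~~~
~~~~~~~
~~~++~~
~~~<+~~
~~~~~~~
t=4: ~~~~~~~
~~~~~~~
~~~~~~~
~~~^+~~
~~~++~~
~~~~~~~
t=5: ~~~~~~~
~~~~~~~
~~~~~~~
~~<~+~~
~~~++~~
~~~~~~~
t=6: ~~~~~~~
~~~~~~~
~~^~~~~
~~+~+~~
~~~++~~
~~~~~~~
t=7: ~~~~~~~
~~~~~~~
~~+>~~~
~~+~+~~
~~~++~~
~~~~~~~
t=8: ~~~~~~~
~~~~~~~
~~++~~~
~~+v+~~
~~~++~~
~~~~~~~
t=9: ~~~~~~~
~~~~~~~
~~++~~~
~~<++~~
~~~++~~
~~~~~~~
t=10: ~~~~~~~
~~~~~~~
~~++~~~
~~~++~~
~~v++~~
~~~~~~~
t=11: ~~~~~~~
~~~~~~~
~~++~~~
~~~++~~
~<+++~~
~~~~~~~
t=12: ~~~~~~~
~~~~~~~
~~++~~~
~^~++~~
~++++~~
~~~~~~~
t=13: ~~~~~~~
~~~~~~~
~~++~~~
~+>++~~
~++++~~
~~~~~~~
t=14: ~~~~~~~
~~~~~~~
~~++~~~
~++++~~
~+v++~~
~~~~~~~
t=15: ~~~~~~~
~~~~~~~
~~++~~~
~++++~~
~+~>+~~
~~~~~~~
t=16: ~~~~~~~
~~~~~~~
~~++~~~
~++^+~~
~+~~+~~
~~~~~~~
t=17: ~~~~~~~
~~~~~~~
~~++~~~
~+<~+~~
~+~~+~~
~~~~~~~
t=18: ~~~~~~~
~~~~~~~
~~++~~~
~+~~+~~
~+v~+~~
~~~~~~~
t=19: ~~~~~~~
~~~~~~~
~~++~~~
~+~~+~~
~<+~+~~
~~~~~~~
t=20: ~~~~~~~
~~~~~~~
~~++~~~
~+~~+~~
~~+~+~~
~v~~~~~
t=21: ~~~~~~~
~~~~~~~
~~++~~~
~+~~+~~
~~+~+~~
<+~~~~~
t=22: ~~~~~~~
~~~~~~~
~~++~~~
~+~~+~~
^~+~+~~
++~~~~~
t=23: ~~~~~~~
~~~~~~~
~~++~~~
~+~~+~~
+>+~+~~
++~~~~~
t=24: ~~~~~~~
~~~~~~~
~~++~~~
~+~~+~~
+++~+~~
+v~~~~~

1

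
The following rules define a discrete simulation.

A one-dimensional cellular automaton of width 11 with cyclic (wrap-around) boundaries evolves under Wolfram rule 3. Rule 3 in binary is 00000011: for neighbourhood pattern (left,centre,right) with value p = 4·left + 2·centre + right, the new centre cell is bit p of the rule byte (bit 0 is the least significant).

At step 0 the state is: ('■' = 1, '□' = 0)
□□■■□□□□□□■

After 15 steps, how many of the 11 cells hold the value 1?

0) □□■■□□□□□□■
1) □■□□□■■■■■□
2) ■□□■■□□□□□□
3) □□■□□□■■■■■
4) □■□□■■□□□□□
5) ■□□■□□□■■■■
6) □□■□□■■□□□□
7) ■■□□■□□□■■■
8) □□□■□□■■□□□
9) ■■■□□■□□□■■
10) □□□□■□□■■□□
11) ■■■■□□■□□□■
12) □□□□□■□□■■□
13) ■■■■■□□■□□□
14) □□□□□□■□□■■
15) □■■■■■□□■□□

6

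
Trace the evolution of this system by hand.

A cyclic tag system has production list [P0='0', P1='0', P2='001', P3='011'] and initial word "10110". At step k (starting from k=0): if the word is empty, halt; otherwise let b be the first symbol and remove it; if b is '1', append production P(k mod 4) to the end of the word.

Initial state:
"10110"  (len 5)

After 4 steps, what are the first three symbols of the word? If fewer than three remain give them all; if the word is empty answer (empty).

step 0: "10110"  (len 5)
step 1: "01100"  (len 5)
step 2: "1100"  (len 4)
step 3: "100001"  (len 6)
step 4: "00001011"  (len 8)

000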